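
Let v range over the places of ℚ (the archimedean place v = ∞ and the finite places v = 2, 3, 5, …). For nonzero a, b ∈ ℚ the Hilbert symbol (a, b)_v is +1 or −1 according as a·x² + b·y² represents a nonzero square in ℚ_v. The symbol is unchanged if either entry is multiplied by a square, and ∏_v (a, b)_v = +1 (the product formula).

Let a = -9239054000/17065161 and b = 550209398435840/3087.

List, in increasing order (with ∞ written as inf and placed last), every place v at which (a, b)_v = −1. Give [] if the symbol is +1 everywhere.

[5, 7, 11, 13, 17, 19]

Mod squares: a ≡ -24035, b ≡ 177905. Check v ∈ {∞, 2, 3, 5, 7, 11, 13, 17, 19, 23, 31}.
v=19: a=19^1·(≡18), b=19^2·(≡3) mod 19; (18|19)=-1, (3|19)=-1; (−1)^{1·2·9}·(-1)^2·(-1)^1 = -1.
v=23: a=23^1·(≡3), b=23^1·(≡5) mod 23; (3|23)=+1, (5|23)=-1; (−1)^{1·1·11}·(+1)^1·(-1)^1 = +1.
v=3: a=3^-10·(≡1), b=3^-2·(≡2) mod 3; (1|3)=+1, (2|3)=-1; (−1)^{-10·-2·1}·(+1)^-2·(-1)^-10 = +1.
v=11: a=11^1·(≡3), b=11^4·(≡10) mod 11; (3|11)=+1, (10|11)=-1; (−1)^{1·4·5}·(+1)^4·(-1)^1 = -1.
v=17: a=17^-2·(≡7), b=17^1·(≡5) mod 17; (7|17)=-1, (5|17)=-1; (−1)^{-2·1·8}·(-1)^1·(-1)^-2 = -1.
v=13: a=13^0·(≡5), b=13^1·(≡12) mod 13; (5|13)=-1, (12|13)=+1; (−1)^{0·1·6}·(-1)^1·(+1)^0 = -1.
v=31: a=31^2·(≡15), b=31^0·(≡17) mod 31; (15|31)=-1, (17|31)=-1; (−1)^{2·0·15}·(-1)^0·(-1)^2 = +1.
v=∞: -24035 < 0 and 177905 > 0  ⇒  (a,b)_∞ = +1.
v=2: v_2(a)=4, v_2(b)=12; units ≡ 5, 1 (mod 8); ε·ε+αω+βω = 0·0+4·0+12·1 ≡ 0  ⇒  (a,b)_2 = +1.
v=7: a=7^0·(≡6), b=7^-3·(≡5) mod 7; (6|7)=-1, (5|7)=-1; (−1)^{0·-3·3}·(-1)^-3·(-1)^0 = -1.
v=5: a=5^3·(≡3), b=5^1·(≡4) mod 5; (3|5)=-1, (4|5)=+1; (−1)^{3·1·2}·(-1)^1·(+1)^3 = -1.
(-24035, 177905 / ℚ) ramifies at {5, 7, 11, 13, 17, 19}: a division algebra.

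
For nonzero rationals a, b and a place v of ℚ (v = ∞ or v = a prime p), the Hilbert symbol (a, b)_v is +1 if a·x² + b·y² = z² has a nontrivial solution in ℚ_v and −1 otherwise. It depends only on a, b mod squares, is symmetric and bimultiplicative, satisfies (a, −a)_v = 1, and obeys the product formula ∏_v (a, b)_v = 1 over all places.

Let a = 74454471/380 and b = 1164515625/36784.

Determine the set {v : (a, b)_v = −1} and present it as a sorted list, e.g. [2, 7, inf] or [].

(a, b) ≡ (10545, 19) mod (ℚ^×)²; places V = {2, 3, 5, 7, 11, 13, 19, 37, ∞}.
(a,b)_∞: sgn(10545)=+, sgn(19)=+, so +1.
(a,b)_2: α=-2, β=-4; u≡1, v≡3 (mod 8); ε(u)ε(v)=0·1, αω(v)=-2·1, βω(u)=-4·0; sum ≡ 0  ⇒  +1.
(a,b)_13: α=2, u≡5; β=2, v≡2 (mod 13); (5|13)=-1, (2|13)=-1; sign (−1)^0·-1^2·-1^2 = +1.
(a,b)_5: α=-1, u≡1; β=6, v≡1 (mod 5); (1|5)=+1, (1|5)=+1; sign (−1)^0·+1^6·+1^-1 = +1.
(a,b)_37: α=1, u≡26; β=0, v≡14 (mod 37); (26|37)=+1, (14|37)=-1; sign (−1)^0·+1^0·-1^1 = -1.
(a,b)_19: α=-1, u≡7; β=-1, v≡9 (mod 19); (7|19)=+1, (9|19)=+1; sign (−1)^1·+1^-1·+1^-1 = -1.
(a,b)_7: α=2, u≡5; β=2, v≡5 (mod 7); (5|7)=-1, (5|7)=-1; sign (−1)^0·-1^2·-1^2 = +1.
(a,b)_3: α=5, u≡2; β=2, v≡1 (mod 3); (2|3)=-1, (1|3)=+1; sign (−1)^0·-1^2·+1^5 = +1.
(a,b)_11: α=0, u≡6; β=-2, v≡6 (mod 11); (6|11)=-1, (6|11)=-1; sign (−1)^0·-1^-2·-1^0 = +1.
|Ram(10545, 19)| = 2, even; anisotropic at {19, 37}.

[19, 37]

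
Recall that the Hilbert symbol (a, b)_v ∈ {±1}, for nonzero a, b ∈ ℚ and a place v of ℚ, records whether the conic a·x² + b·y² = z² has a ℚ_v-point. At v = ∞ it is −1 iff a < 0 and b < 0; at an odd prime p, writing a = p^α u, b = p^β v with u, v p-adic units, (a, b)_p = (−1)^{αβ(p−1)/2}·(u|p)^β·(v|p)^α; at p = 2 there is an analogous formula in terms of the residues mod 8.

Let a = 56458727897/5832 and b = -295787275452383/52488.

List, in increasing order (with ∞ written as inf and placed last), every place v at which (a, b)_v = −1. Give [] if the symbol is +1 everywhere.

Mod squares: a ≡ 34, b ≡ -1054. Check v ∈ {∞, 2, 3, 11, 13, 17, 31}.
v=3: a=3^-6·(≡1), b=3^-8·(≡2) mod 3; (1|3)=+1, (2|3)=-1; (−1)^{-6·-8·1}·(+1)^-8·(-1)^-6 = +1.
v=31: a=31^2·(≡12), b=31^3·(≡2) mod 31; (12|31)=-1, (2|31)=+1; (−1)^{2·3·15}·(-1)^3·(+1)^2 = -1.
v=2: v_2(a)=-3, v_2(b)=-3; units ≡ 1, 1 (mod 8); ε·ε+αω+βω = 0·0+-3·0+-3·0 ≡ 0  ⇒  (a,b)_2 = +1.
v=11: a=11^2·(≡5), b=11^2·(≡2) mod 11; (5|11)=+1, (2|11)=-1; (−1)^{2·2·5}·(+1)^2·(-1)^2 = +1.
v=13: a=13^4·(≡11), b=13^6·(≡4) mod 13; (11|13)=-1, (4|13)=+1; (−1)^{4·6·6}·(-1)^6·(+1)^4 = +1.
v=∞: 34 > 0 and -1054 < 0  ⇒  (a,b)_∞ = +1.
v=17: a=17^1·(≡1), b=17^1·(≡11) mod 17; (1|17)=+1, (11|17)=-1; (−1)^{1·1·8}·(+1)^1·(-1)^1 = -1.
(34, -1054 / ℚ) ramifies at {17, 31}: a division algebra.

[17, 31]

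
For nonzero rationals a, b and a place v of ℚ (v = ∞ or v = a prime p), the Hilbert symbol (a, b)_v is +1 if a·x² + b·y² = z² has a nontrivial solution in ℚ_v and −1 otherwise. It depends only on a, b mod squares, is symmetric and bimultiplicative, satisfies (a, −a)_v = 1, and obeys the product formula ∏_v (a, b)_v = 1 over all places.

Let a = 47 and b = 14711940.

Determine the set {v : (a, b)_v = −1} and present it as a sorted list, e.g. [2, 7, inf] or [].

[5, 47]

Mod squares: a ≡ 47, b ≡ 185. Check v ∈ {∞, 2, 3, 5, 37, 47}.
v=∞: 47 > 0 and 185 > 0  ⇒  (a,b)_∞ = +1.
v=37: a=37^0·(≡10), b=37^1·(≡18) mod 37; (10|37)=+1, (18|37)=-1; (−1)^{0·1·18}·(+1)^1·(-1)^0 = +1.
v=5: a=5^0·(≡2), b=5^1·(≡3) mod 5; (2|5)=-1, (3|5)=-1; (−1)^{0·1·2}·(-1)^1·(-1)^0 = -1.
v=3: a=3^0·(≡2), b=3^2·(≡2) mod 3; (2|3)=-1, (2|3)=-1; (−1)^{0·2·1}·(-1)^2·(-1)^0 = +1.
v=2: v_2(a)=0, v_2(b)=2; units ≡ 7, 1 (mod 8); ε·ε+αω+βω = 1·0+0·0+2·0 ≡ 0  ⇒  (a,b)_2 = +1.
v=47: a=47^1·(≡1), b=47^2·(≡33) mod 47; (1|47)=+1, (33|47)=-1; (−1)^{1·2·23}·(+1)^2·(-1)^1 = -1.
|Ram(47, 185)| = 2, even; anisotropic at {5, 47}.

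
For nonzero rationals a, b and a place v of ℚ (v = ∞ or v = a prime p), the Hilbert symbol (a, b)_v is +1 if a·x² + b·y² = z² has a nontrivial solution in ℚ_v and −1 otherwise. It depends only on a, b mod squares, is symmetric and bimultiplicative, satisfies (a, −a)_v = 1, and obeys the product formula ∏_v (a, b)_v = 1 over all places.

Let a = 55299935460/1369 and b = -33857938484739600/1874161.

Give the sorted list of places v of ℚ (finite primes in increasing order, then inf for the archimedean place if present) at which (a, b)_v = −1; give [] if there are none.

[3, 7, 17, 23]

Mod squares: a ≡ 1785, b ≡ -90321. Check v ∈ {∞, 2, 3, 5, 7, 11, 17, 23, 37}.
v=5: a=5^1·(≡3), b=5^2·(≡1) mod 5; (3|5)=-1, (1|5)=+1; (−1)^{1·2·2}·(-1)^2·(+1)^1 = +1.
v=11: a=11^4·(≡9), b=11^7·(≡8) mod 11; (9|11)=+1, (8|11)=-1; (−1)^{4·7·5}·(+1)^7·(-1)^4 = +1.
v=37: a=37^-2·(≡10), b=37^-4·(≡12) mod 37; (10|37)=+1, (12|37)=+1; (−1)^{-2·-4·18}·(+1)^-4·(+1)^-2 = +1.
v=23: a=23^2·(≡7), b=23^3·(≡12) mod 23; (7|23)=-1, (12|23)=+1; (−1)^{2·3·11}·(-1)^3·(+1)^2 = -1.
v=7: a=7^1·(≡6), b=7^1·(≡3) mod 7; (6|7)=-1, (3|7)=-1; (−1)^{1·1·3}·(-1)^1·(-1)^1 = -1.
v=2: v_2(a)=2, v_2(b)=4; units ≡ 1, 7 (mod 8); ε·ε+αω+βω = 0·1+2·0+4·0 ≡ 0  ⇒  (a,b)_2 = +1.
v=3: a=3^1·(≡1), b=3^1·(≡1) mod 3; (1|3)=+1, (1|3)=+1; (−1)^{1·1·1}·(+1)^1·(+1)^1 = -1.
v=∞: 1785 > 0 and -90321 < 0  ⇒  (a,b)_∞ = +1.
v=17: a=17^1·(≡5), b=17^1·(≡1) mod 17; (5|17)=-1, (1|17)=+1; (−1)^{1·1·8}·(-1)^1·(+1)^1 = -1.
Ram(1785, -90321) = {3, 7, 17, 23}; no ℚ_3-point on the conic.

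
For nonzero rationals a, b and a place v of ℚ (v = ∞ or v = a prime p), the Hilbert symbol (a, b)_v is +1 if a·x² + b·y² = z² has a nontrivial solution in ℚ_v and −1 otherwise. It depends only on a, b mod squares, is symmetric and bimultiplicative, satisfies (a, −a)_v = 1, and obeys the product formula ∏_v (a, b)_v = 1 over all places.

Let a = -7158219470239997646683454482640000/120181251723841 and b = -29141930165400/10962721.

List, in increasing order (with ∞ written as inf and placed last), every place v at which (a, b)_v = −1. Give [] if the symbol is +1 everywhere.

(a, b) ≡ (-16354, -2294) mod (ℚ^×)²; places V = {2, 3, 5, 7, 11, 13, 17, 31, 37, 43, ∞}.
(a,b)_43: α=-4, u≡28; β=-2, v≡18 (mod 43); (28|43)=-1, (18|43)=-1; sign (−1)^0·-1^-2·-1^-4 = +1.
(a,b)_7: α=-4, u≡6; β=-2, v≡2 (mod 7); (6|7)=-1, (2|7)=+1; sign (−1)^0·-1^-2·+1^-4 = +1.
(a,b)_∞: sgn(-16354)=−, sgn(-2294)=−, so -1.
(a,b)_3: α=20, u≡2; β=2, v≡1 (mod 3); (2|3)=-1, (1|3)=+1; sign (−1)^0·-1^2·+1^20 = +1.
(a,b)_13: α=5, u≡4; β=2, v≡11 (mod 13); (4|13)=+1, (11|13)=-1; sign (−1)^0·+1^2·-1^5 = -1.
(a,b)_2: α=7, β=3; u≡7, v≡5 (mod 8); ε(u)ε(v)=1·0, αω(v)=7·1, βω(u)=3·0; sum ≡ 1  ⇒  -1.
(a,b)_17: α=5, u≡7; β=4, v≡16 (mod 17); (7|17)=-1, (16|17)=+1; sign (−1)^0·-1^4·+1^5 = +1.
(a,b)_5: α=4, u≡1; β=2, v≡4 (mod 5); (1|5)=+1, (4|5)=+1; sign (−1)^0·+1^2·+1^4 = +1.
(a,b)_37: α=3, u≡24; β=1, v≡1 (mod 37); (24|37)=-1, (1|37)=+1; sign (−1)^0·-1^1·+1^3 = -1.
(a,b)_11: α=-4, u≡3; β=-2, v≡5 (mod 11); (3|11)=+1, (5|11)=+1; sign (−1)^0·+1^-2·+1^-4 = +1.
(a,b)_31: α=2, u≡4; β=1, v≡19 (mod 31); (4|31)=+1, (19|31)=+1; sign (−1)^0·+1^1·+1^2 = +1.
|Ram(-16354, -2294)| = 4, even; anisotropic at {2, 13, 37, ∞}.

[2, 13, 37, inf]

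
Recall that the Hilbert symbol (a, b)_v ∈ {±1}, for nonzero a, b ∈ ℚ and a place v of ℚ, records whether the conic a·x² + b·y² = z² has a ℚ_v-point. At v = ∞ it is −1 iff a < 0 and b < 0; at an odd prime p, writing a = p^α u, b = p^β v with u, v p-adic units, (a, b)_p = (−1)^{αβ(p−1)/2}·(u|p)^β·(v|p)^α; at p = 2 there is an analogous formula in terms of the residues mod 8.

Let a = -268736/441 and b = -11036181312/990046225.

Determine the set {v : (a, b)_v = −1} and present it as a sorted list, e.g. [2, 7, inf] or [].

[17, inf]

Mod squares: a ≡ -4199, b ≡ -12597. Check v ∈ {∞, 2, 3, 5, 7, 13, 17, 19, 29, 31}.
v=3: a=3^-2·(≡1), b=3^5·(≡1) mod 3; (1|3)=+1, (1|3)=+1; (−1)^{-2·5·1}·(+1)^5·(+1)^-2 = +1.
v=13: a=13^1·(≡2), b=13^3·(≡5) mod 13; (2|13)=-1, (5|13)=-1; (−1)^{1·3·6}·(-1)^3·(-1)^1 = +1.
v=5: a=5^0·(≡4), b=5^-2·(≡2) mod 5; (4|5)=+1, (2|5)=-1; (−1)^{0·-2·2}·(+1)^-2·(-1)^0 = +1.
v=7: a=7^-2·(≡4), b=7^-2·(≡5) mod 7; (4|7)=+1, (5|7)=-1; (−1)^{-2·-2·3}·(+1)^-2·(-1)^-2 = +1.
v=2: v_2(a)=6, v_2(b)=6; units ≡ 1, 3 (mod 8); ε·ε+αω+βω = 0·1+6·1+6·0 ≡ 0  ⇒  (a,b)_2 = +1.
v=19: a=19^1·(≡17), b=19^1·(≡12) mod 19; (17|19)=+1, (12|19)=-1; (−1)^{1·1·9}·(+1)^1·(-1)^1 = +1.
v=31: a=31^0·(≡27), b=31^-2·(≡19) mod 31; (27|31)=-1, (19|31)=+1; (−1)^{0·-2·15}·(-1)^-2·(+1)^0 = +1.
v=17: a=17^1·(≡15), b=17^1·(≡6) mod 17; (15|17)=+1, (6|17)=-1; (−1)^{1·1·8}·(+1)^1·(-1)^1 = -1.
v=29: a=29^0·(≡6), b=29^-2·(≡8) mod 29; (6|29)=+1, (8|29)=-1; (−1)^{0·-2·14}·(+1)^-2·(-1)^0 = +1.
v=∞: -4199 < 0 and -12597 < 0  ⇒  (a,b)_∞ = -1.
|Ram(-4199, -12597)| = 2, even; anisotropic at {17, ∞}.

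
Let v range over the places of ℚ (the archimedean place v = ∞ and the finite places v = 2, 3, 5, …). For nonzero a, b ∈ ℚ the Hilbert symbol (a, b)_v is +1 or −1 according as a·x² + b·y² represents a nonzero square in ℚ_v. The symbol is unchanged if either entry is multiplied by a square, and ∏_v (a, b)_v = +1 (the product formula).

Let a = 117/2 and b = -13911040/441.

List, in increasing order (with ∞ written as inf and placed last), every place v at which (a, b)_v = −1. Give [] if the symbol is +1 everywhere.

[]

Mod squares: a ≡ 26, b ≡ -13585. Check v ∈ {∞, 2, 3, 5, 7, 11, 13, 19}.
v=19: a=19^0·(≡11), b=19^1·(≡6) mod 19; (11|19)=+1, (6|19)=+1; (−1)^{0·1·9}·(+1)^1·(+1)^0 = +1.
v=3: a=3^2·(≡2), b=3^-2·(≡2) mod 3; (2|3)=-1, (2|3)=-1; (−1)^{2·-2·1}·(-1)^-2·(-1)^2 = +1.
v=11: a=11^0·(≡9), b=11^1·(≡8) mod 11; (9|11)=+1, (8|11)=-1; (−1)^{0·1·5}·(+1)^1·(-1)^0 = +1.
v=5: a=5^0·(≡1), b=5^1·(≡2) mod 5; (1|5)=+1, (2|5)=-1; (−1)^{0·1·2}·(+1)^1·(-1)^0 = +1.
v=13: a=13^1·(≡11), b=13^1·(≡11) mod 13; (11|13)=-1, (11|13)=-1; (−1)^{1·1·6}·(-1)^1·(-1)^1 = +1.
v=2: v_2(a)=-1, v_2(b)=10; units ≡ 5, 7 (mod 8); ε·ε+αω+βω = 0·1+-1·0+10·1 ≡ 0  ⇒  (a,b)_2 = +1.
v=∞: 26 > 0 and -13585 < 0  ⇒  (a,b)_∞ = +1.
v=7: a=7^0·(≡6), b=7^-2·(≡2) mod 7; (6|7)=-1, (2|7)=+1; (−1)^{0·-2·3}·(-1)^-2·(+1)^0 = +1.
Every local symbol is +1, so the conic 26·x² + -13585·y² = z² has ℚ_v-points for all v and hence a ℚ-point; (a, b / ℚ) ≅ M_2(ℚ).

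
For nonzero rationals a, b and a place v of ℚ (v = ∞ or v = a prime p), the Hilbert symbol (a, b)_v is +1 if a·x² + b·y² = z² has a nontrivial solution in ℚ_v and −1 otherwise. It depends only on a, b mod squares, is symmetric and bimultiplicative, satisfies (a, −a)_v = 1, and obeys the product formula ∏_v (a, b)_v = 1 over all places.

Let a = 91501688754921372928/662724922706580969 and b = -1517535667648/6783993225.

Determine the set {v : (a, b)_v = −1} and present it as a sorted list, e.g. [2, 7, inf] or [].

Mod squares: a ≡ 13, b ≡ -7. Check v ∈ {∞, 2, 3, 5, 7, 11, 13, 17, 19, 37}.
v=2: v_2(a)=8, v_2(b)=6; units ≡ 5, 1 (mod 8); ε·ε+αω+βω = 0·0+8·0+6·1 ≡ 0  ⇒  (a,b)_2 = +1.
v=11: a=11^6·(≡2), b=11^4·(≡3) mod 11; (2|11)=-1, (3|11)=+1; (−1)^{6·4·5}·(-1)^4·(+1)^6 = +1.
v=∞: 13 > 0 and -7 < 0  ⇒  (a,b)_∞ = +1.
v=5: a=5^0·(≡2), b=5^-2·(≡3) mod 5; (2|5)=-1, (3|5)=-1; (−1)^{0·-2·2}·(-1)^-2·(-1)^0 = +1.
v=7: a=7^2·(≡5), b=7^1·(≡6) mod 7; (5|7)=-1, (6|7)=-1; (−1)^{2·1·3}·(-1)^1·(-1)^2 = -1.
v=17: a=17^-8·(≡9), b=17^-4·(≡5) mod 17; (9|17)=+1, (5|17)=-1; (−1)^{-8·-4·8}·(+1)^-4·(-1)^-8 = +1.
v=19: a=19^-4·(≡8), b=19^-2·(≡10) mod 19; (8|19)=-1, (10|19)=-1; (−1)^{-4·-2·9}·(-1)^-2·(-1)^-4 = +1.
v=3: a=3^-6·(≡1), b=3^-2·(≡2) mod 3; (1|3)=+1, (2|3)=-1; (−1)^{-6·-2·1}·(+1)^-2·(-1)^-6 = +1.
v=37: a=37^4·(≡32), b=37^2·(≡4) mod 37; (32|37)=-1, (4|37)=+1; (−1)^{4·2·18}·(-1)^2·(+1)^4 = +1.
v=13: a=13^3·(≡3), b=13^2·(≡5) mod 13; (3|13)=+1, (5|13)=-1; (−1)^{3·2·6}·(+1)^2·(-1)^3 = -1.
(13, -7 / ℚ) ramifies at {7, 13}: a division algebra.

[7, 13]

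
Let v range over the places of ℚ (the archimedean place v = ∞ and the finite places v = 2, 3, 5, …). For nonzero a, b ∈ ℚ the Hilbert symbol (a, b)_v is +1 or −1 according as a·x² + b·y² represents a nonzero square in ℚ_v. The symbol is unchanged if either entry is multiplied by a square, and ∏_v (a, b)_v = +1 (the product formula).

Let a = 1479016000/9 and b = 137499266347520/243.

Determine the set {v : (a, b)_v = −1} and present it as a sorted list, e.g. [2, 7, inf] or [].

Mod squares: a ≡ 385, b ≡ 2310. Check v ∈ {∞, 2, 3, 5, 7, 11}.
v=5: a=5^3·(≡2), b=5^1·(≡3) mod 5; (2|5)=-1, (3|5)=-1; (−1)^{3·1·2}·(-1)^1·(-1)^3 = +1.
v=2: v_2(a)=6, v_2(b)=9; units ≡ 1, 3 (mod 8); ε·ε+αω+βω = 0·1+6·1+9·0 ≡ 0  ⇒  (a,b)_2 = +1.
v=∞: 385 > 0 and 2310 > 0  ⇒  (a,b)_∞ = +1.
v=3: a=3^-2·(≡1), b=3^-5·(≡2) mod 3; (1|3)=+1, (2|3)=-1; (−1)^{-2·-5·1}·(+1)^-5·(-1)^-2 = +1.
v=7: a=7^5·(≡5), b=7^9·(≡1) mod 7; (5|7)=-1, (1|7)=+1; (−1)^{5·9·3}·(-1)^9·(+1)^5 = +1.
v=11: a=11^1·(≡7), b=11^3·(≡9) mod 11; (7|11)=-1, (9|11)=+1; (−1)^{1·3·5}·(-1)^3·(+1)^1 = +1.
Ram(a, b) = ∅: the form 385·x² + 2310·y² − z² is isotropic over every ℚ_v, so by Hasse–Minkowski it is isotropic over ℚ.

[]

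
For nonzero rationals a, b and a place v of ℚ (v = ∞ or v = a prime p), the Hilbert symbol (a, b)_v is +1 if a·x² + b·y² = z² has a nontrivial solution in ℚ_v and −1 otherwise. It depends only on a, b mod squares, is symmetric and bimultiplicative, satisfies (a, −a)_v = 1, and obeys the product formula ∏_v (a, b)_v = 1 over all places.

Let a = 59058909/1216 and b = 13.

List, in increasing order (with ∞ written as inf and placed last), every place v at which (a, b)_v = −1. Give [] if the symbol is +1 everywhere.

Mod squares: a ≡ 399, b ≡ 13. Check v ∈ {∞, 2, 3, 7, 13, 19, 43}.
v=19: a=19^-1·(≡18), b=19^0·(≡13) mod 19; (18|19)=-1, (13|19)=-1; (−1)^{-1·0·9}·(-1)^0·(-1)^-1 = -1.
v=∞: 399 > 0 and 13 > 0  ⇒  (a,b)_∞ = +1.
v=7: a=7^1·(≡4), b=7^0·(≡6) mod 7; (4|7)=+1, (6|7)=-1; (−1)^{1·0·3}·(+1)^0·(-1)^1 = -1.
v=13: a=13^2·(≡3), b=13^1·(≡1) mod 13; (3|13)=+1, (1|13)=+1; (−1)^{2·1·6}·(+1)^1·(+1)^2 = +1.
v=2: v_2(a)=-6, v_2(b)=0; units ≡ 7, 5 (mod 8); ε·ε+αω+βω = 1·0+-6·1+0·0 ≡ 0  ⇒  (a,b)_2 = +1.
v=43: a=43^2·(≡28), b=43^0·(≡13) mod 43; (28|43)=-1, (13|43)=+1; (−1)^{2·0·21}·(-1)^0·(+1)^2 = +1.
v=3: a=3^3·(≡1), b=3^0·(≡1) mod 3; (1|3)=+1, (1|3)=+1; (−1)^{3·0·1}·(+1)^0·(+1)^3 = +1.
|Ram(399, 13)| = 2, even; anisotropic at {7, 19}.

[7, 19]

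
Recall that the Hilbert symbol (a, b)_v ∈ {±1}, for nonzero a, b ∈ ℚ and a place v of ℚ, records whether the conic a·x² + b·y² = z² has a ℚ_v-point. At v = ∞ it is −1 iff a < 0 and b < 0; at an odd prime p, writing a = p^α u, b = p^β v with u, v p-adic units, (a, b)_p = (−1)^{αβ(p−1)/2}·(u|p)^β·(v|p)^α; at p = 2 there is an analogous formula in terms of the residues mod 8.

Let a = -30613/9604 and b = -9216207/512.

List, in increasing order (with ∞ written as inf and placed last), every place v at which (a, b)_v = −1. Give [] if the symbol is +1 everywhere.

(a, b) ≡ (-253, -16926) mod (ℚ^×)²; places V = {2, 3, 7, 11, 13, 23, 31, ∞}.
(a,b)_11: α=3, u≡10; β=2, v≡5 (mod 11); (10|11)=-1, (5|11)=+1; sign (−1)^0·-1^2·+1^3 = +1.
(a,b)_3: α=0, u≡2; β=3, v≡1 (mod 3); (2|3)=-1, (1|3)=+1; sign (−1)^0·-1^3·+1^0 = -1.
(a,b)_31: α=0, u≡13; β=1, v≡17 (mod 31); (13|31)=-1, (17|31)=-1; sign (−1)^0·-1^1·-1^0 = -1.
(a,b)_∞: sgn(-253)=−, sgn(-16926)=−, so -1.
(a,b)_2: α=-2, β=-9; u≡3, v≡1 (mod 8); ε(u)ε(v)=1·0, αω(v)=-2·0, βω(u)=-9·1; sum ≡ 1  ⇒  -1.
(a,b)_7: α=-4, u≡3; β=1, v≡1 (mod 7); (3|7)=-1, (1|7)=+1; sign (−1)^0·-1^1·+1^-4 = -1.
(a,b)_13: α=0, u≡8; β=1, v≡11 (mod 13); (8|13)=-1, (11|13)=-1; sign (−1)^0·-1^1·-1^0 = -1.
(a,b)_23: α=1, u≡2; β=0, v≡9 (mod 23); (2|23)=+1, (9|23)=+1; sign (−1)^0·+1^0·+1^1 = +1.
(-253, -16926 / ℚ) ramifies at {2, 3, 7, 13, 31, ∞}: a division algebra.

[2, 3, 7, 13, 31, inf]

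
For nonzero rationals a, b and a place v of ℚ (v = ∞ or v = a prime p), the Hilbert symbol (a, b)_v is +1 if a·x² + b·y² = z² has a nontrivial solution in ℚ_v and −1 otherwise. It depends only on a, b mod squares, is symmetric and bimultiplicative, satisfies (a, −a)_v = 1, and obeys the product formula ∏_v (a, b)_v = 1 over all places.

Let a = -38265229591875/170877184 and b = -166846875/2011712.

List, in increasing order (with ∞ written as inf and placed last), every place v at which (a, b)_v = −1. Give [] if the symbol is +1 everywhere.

(a, b) ≡ (-3, -3315) mod (ℚ^×)²; places V = {2, 3, 5, 11, 13, 17, 19, 37, 43, ∞}.
(a,b)_3: α=7, u≡2; β=1, v≡2 (mod 3); (2|3)=-1, (2|3)=-1; sign (−1)^1·-1^1·-1^7 = -1.
(a,b)_5: α=4, u≡2; β=5, v≡2 (mod 5); (2|5)=-1, (2|5)=-1; sign (−1)^0·-1^5·-1^4 = -1.
(a,b)_37: α=2, u≡3; β=2, v≡22 (mod 37); (3|37)=+1, (22|37)=-1; sign (−1)^0·+1^2·-1^2 = +1.
(a,b)_17: α=0, u≡7; β=-1, v≡1 (mod 17); (7|17)=-1, (1|17)=+1; sign (−1)^0·-1^-1·+1^0 = -1.
(a,b)_∞: sgn(-3)=−, sgn(-3315)=−, so -1.
(a,b)_2: α=-8, β=-6; u≡5, v≡5 (mod 8); ε(u)ε(v)=0·0, αω(v)=-8·1, βω(u)=-6·1; sum ≡ 0  ⇒  +1.
(a,b)_19: α=-2, u≡6; β=0, v≡13 (mod 19); (6|19)=+1, (13|19)=-1; sign (−1)^0·+1^0·-1^-2 = +1.
(a,b)_43: α=-2, u≡4; β=-2, v≡7 (mod 43); (4|43)=+1, (7|43)=-1; sign (−1)^0·+1^-2·-1^-2 = +1.
(a,b)_13: α=2, u≡3; β=1, v≡5 (mod 13); (3|13)=+1, (5|13)=-1; sign (−1)^0·+1^1·-1^2 = +1.
(a,b)_11: α=2, u≡6; β=0, v≡8 (mod 11); (6|11)=-1, (8|11)=-1; sign (−1)^0·-1^0·-1^2 = +1.
(-3, -3315 / ℚ) ramifies at {3, 5, 17, ∞}: a division algebra.

[3, 5, 17, inf]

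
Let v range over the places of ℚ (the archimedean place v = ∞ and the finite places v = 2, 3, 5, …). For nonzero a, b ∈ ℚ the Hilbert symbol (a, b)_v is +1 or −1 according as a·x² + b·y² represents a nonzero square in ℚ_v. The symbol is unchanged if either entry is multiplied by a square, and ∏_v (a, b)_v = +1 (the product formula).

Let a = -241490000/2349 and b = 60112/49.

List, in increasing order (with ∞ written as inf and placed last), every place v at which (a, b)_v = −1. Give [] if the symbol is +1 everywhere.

[13, 19, 31, 41]

(a, b) ≡ (-700321, 13) mod (ℚ^×)²; places V = {2, 3, 5, 7, 13, 17, 19, 29, 31, 41, ∞}.
(a,b)_7: α=0, u≡1; β=-2, v≡3 (mod 7); (1|7)=+1, (3|7)=-1; sign (−1)^0·+1^-2·-1^0 = +1.
(a,b)_31: α=1, u≡28; β=0, v≡26 (mod 31); (28|31)=+1, (26|31)=-1; sign (−1)^0·+1^0·-1^1 = -1.
(a,b)_29: α=-1, u≡26; β=0, v≡7 (mod 29); (26|29)=-1, (7|29)=+1; sign (−1)^0·-1^0·+1^-1 = +1.
(a,b)_∞: sgn(-700321)=−, sgn(13)=+, so +1.
(a,b)_5: α=4, u≡4; β=0, v≡3 (mod 5); (4|5)=+1, (3|5)=-1; sign (−1)^0·+1^0·-1^4 = +1.
(a,b)_3: α=-4, u≡2; β=0, v≡1 (mod 3); (2|3)=-1, (1|3)=+1; sign (−1)^0·-1^0·+1^-4 = +1.
(a,b)_2: α=4, β=4; u≡7, v≡5 (mod 8); ε(u)ε(v)=1·0, αω(v)=4·1, βω(u)=4·0; sum ≡ 0  ⇒  +1.
(a,b)_41: α=1, u≡5; β=0, v≡11 (mod 41); (5|41)=+1, (11|41)=-1; sign (−1)^0·+1^0·-1^1 = -1.
(a,b)_17: α=0, u≡5; β=2, v≡15 (mod 17); (5|17)=-1, (15|17)=+1; sign (−1)^0·-1^2·+1^0 = +1.
(a,b)_13: α=0, u≡6; β=1, v≡10 (mod 13); (6|13)=-1, (10|13)=+1; sign (−1)^0·-1^1·+1^0 = -1.
(a,b)_19: α=1, u≡1; β=0, v≡10 (mod 19); (1|19)=+1, (10|19)=-1; sign (−1)^0·+1^0·-1^1 = -1.
(-700321, 13 / ℚ) ramifies at {13, 19, 31, 41}: a division algebra.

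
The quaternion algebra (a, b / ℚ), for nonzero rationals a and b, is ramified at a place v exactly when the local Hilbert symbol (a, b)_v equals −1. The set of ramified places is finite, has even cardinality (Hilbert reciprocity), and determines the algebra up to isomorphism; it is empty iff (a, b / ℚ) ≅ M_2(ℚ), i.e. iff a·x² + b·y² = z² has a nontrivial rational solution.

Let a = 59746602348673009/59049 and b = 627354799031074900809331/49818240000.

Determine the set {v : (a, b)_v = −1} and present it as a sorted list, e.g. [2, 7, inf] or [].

(a, b) ≡ (65569, 2369851) mod (ℚ^×)²; places V = {2, 3, 5, 7, 11, 17, 19, 23, 29, 31, ∞}.
(a,b)_31: α=0, u≡14; β=-2, v≡20 (mod 31); (14|31)=+1, (20|31)=+1; sign (−1)^0·+1^-2·+1^0 = +1.
(a,b)_11: α=4, u≡3; β=7, v≡6 (mod 11); (3|11)=+1, (6|11)=-1; sign (−1)^0·+1^7·-1^4 = +1.
(a,b)_19: α=1, u≡18; β=1, v≡8 (mod 19); (18|19)=-1, (8|19)=-1; sign (−1)^1·-1^1·-1^1 = -1.
(a,b)_29: α=1, u≡24; β=1, v≡14 (mod 29); (24|29)=+1, (14|29)=-1; sign (−1)^0·+1^1·-1^1 = -1.
(a,b)_7: α=7, u≡4; β=10, v≡1 (mod 7); (4|7)=+1, (1|7)=+1; sign (−1)^0·+1^10·+1^7 = +1.
(a,b)_5: α=0, u≡1; β=-4, v≡4 (mod 5); (1|5)=+1, (4|5)=+1; sign (−1)^0·+1^-4·+1^0 = +1.
(a,b)_2: α=0, β=-10; u≡1, v≡3 (mod 8); ε(u)ε(v)=0·1, αω(v)=0·1, βω(u)=-10·0; sum ≡ 0  ⇒  +1.
(a,b)_23: α=2, u≡20; β=3, v≡15 (mod 23); (20|23)=-1, (15|23)=-1; sign (−1)^0·-1^3·-1^2 = -1.
(a,b)_∞: sgn(65569)=+, sgn(2369851)=+, so +1.
(a,b)_17: α=1, u≡16; β=1, v≡3 (mod 17); (16|17)=+1, (3|17)=-1; sign (−1)^0·+1^1·-1^1 = -1.
(a,b)_3: α=-10, u≡1; β=-4, v≡1 (mod 3); (1|3)=+1, (1|3)=+1; sign (−1)^0·+1^-4·+1^-10 = +1.
(65569, 2369851 / ℚ) ramifies at {17, 19, 23, 29}: a division algebra.

[17, 19, 23, 29]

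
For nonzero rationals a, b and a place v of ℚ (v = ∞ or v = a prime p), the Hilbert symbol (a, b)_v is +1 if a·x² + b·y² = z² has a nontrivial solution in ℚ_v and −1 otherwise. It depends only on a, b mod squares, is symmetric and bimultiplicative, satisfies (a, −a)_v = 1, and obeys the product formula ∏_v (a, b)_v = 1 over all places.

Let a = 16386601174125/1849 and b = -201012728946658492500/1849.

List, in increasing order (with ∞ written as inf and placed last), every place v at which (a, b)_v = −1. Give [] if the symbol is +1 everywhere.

[5, 7, 19, 31]

Mod squares: a ≡ 285, b ≡ -47957. Check v ∈ {∞, 2, 3, 5, 7, 13, 17, 19, 31, 43}.
v=2: v_2(a)=0, v_2(b)=2; units ≡ 5, 3 (mod 8); ε·ε+αω+βω = 0·1+0·1+2·1 ≡ 0  ⇒  (a,b)_2 = +1.
v=7: a=7^2·(≡3), b=7^3·(≡1) mod 7; (3|7)=-1, (1|7)=+1; (−1)^{2·3·3}·(-1)^3·(+1)^2 = -1.
v=19: a=19^1·(≡15), b=19^0·(≡3) mod 19; (15|19)=-1, (3|19)=-1; (−1)^{1·0·9}·(-1)^0·(-1)^1 = -1.
v=17: a=17^2·(≡8), b=17^3·(≡9) mod 17; (8|17)=+1, (9|17)=+1; (−1)^{2·3·8}·(+1)^3·(+1)^2 = +1.
v=∞: 285 > 0 and -47957 < 0  ⇒  (a,b)_∞ = +1.
v=5: a=5^3·(≡2), b=5^4·(≡3) mod 5; (2|5)=-1, (3|5)=-1; (−1)^{3·4·2}·(-1)^4·(-1)^3 = -1.
v=3: a=3^1·(≡2), b=3^6·(≡1) mod 3; (2|3)=-1, (1|3)=+1; (−1)^{1·6·1}·(-1)^6·(+1)^1 = +1.
v=43: a=43^-2·(≡20), b=43^-2·(≡10) mod 43; (20|43)=-1, (10|43)=+1; (−1)^{-2·-2·21}·(-1)^-2·(+1)^-2 = +1.
v=31: a=31^2·(≡21), b=31^3·(≡29) mod 31; (21|31)=-1, (29|31)=-1; (−1)^{2·3·15}·(-1)^3·(-1)^2 = -1.
v=13: a=13^2·(≡3), b=13^3·(≡10) mod 13; (3|13)=+1, (10|13)=+1; (−1)^{2·3·6}·(+1)^3·(+1)^2 = +1.
|Ram(285, -47957)| = 4, even; anisotropic at {5, 7, 19, 31}.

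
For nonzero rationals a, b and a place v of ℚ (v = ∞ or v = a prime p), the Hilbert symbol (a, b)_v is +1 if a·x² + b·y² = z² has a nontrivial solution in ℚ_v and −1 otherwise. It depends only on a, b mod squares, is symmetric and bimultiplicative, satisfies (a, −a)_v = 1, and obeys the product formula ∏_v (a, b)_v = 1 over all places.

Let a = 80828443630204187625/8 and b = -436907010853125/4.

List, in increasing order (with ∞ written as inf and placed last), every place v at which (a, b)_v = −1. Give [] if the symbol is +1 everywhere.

[2, 19]

(a, b) ≡ (302290, -85) mod (ℚ^×)²; places V = {2, 3, 5, 17, 19, 37, 43, ∞}.
(a,b)_43: α=3, u≡15; β=2, v≡23 (mod 43); (15|43)=+1, (23|43)=+1; sign (−1)^0·+1^2·+1^3 = +1.
(a,b)_37: α=3, u≡25; β=2, v≡3 (mod 37); (25|37)=+1, (3|37)=+1; sign (−1)^0·+1^2·+1^3 = +1.
(a,b)_3: α=4, u≡1; β=2, v≡2 (mod 3); (1|3)=+1, (2|3)=-1; sign (−1)^0·+1^2·-1^4 = +1.
(a,b)_5: α=3, u≡2; β=5, v≡3 (mod 5); (2|5)=-1, (3|5)=-1; sign (−1)^0·-1^5·-1^3 = +1.
(a,b)_19: α=3, u≡11; β=2, v≡15 (mod 19); (11|19)=+1, (15|19)=-1; sign (−1)^0·+1^2·-1^3 = -1.
(a,b)_∞: sgn(302290)=+, sgn(-85)=−, so +1.
(a,b)_2: α=-3, β=-2; u≡1, v≡3 (mod 8); ε(u)ε(v)=0·1, αω(v)=-3·1, βω(u)=-2·0; sum ≡ 1  ⇒  -1.
(a,b)_17: α=2, u≡4; β=1, v≡14 (mod 17); (4|17)=+1, (14|17)=-1; sign (−1)^0·+1^1·-1^2 = +1.
Ram(302290, -85) = {2, 19}; no ℚ_2-point on the conic.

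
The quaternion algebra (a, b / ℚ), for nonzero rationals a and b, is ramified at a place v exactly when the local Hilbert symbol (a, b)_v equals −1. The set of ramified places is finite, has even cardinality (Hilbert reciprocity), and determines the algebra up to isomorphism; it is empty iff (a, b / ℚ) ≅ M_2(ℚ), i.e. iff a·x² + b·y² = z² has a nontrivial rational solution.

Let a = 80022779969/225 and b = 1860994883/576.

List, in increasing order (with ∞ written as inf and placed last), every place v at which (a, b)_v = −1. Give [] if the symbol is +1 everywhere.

[37, 43]

Mod squares: a ≡ 661345289, b ≡ 15380123. Check v ∈ {∞, 2, 3, 5, 11, 23, 31, 37, 43, 53}.
v=3: a=3^-2·(≡2), b=3^-2·(≡2) mod 3; (2|3)=-1, (2|3)=-1; (−1)^{-2·-2·1}·(-1)^-2·(-1)^-2 = +1.
v=2: v_2(a)=0, v_2(b)=-6; units ≡ 1, 3 (mod 8); ε·ε+αω+βω = 0·1+0·1+-6·0 ≡ 0  ⇒  (a,b)_2 = +1.
v=11: a=11^3·(≡10), b=11^3·(≡4) mod 11; (10|11)=-1, (4|11)=+1; (−1)^{3·3·5}·(-1)^3·(+1)^3 = +1.
v=31: a=31^1·(≡6), b=31^1·(≡14) mod 31; (6|31)=-1, (14|31)=+1; (−1)^{1·1·15}·(-1)^1·(+1)^1 = +1.
v=53: a=53^1·(≡7), b=53^1·(≡49) mod 53; (7|53)=+1, (49|53)=+1; (−1)^{1·1·26}·(+1)^1·(+1)^1 = +1.
v=∞: 661345289 > 0 and 15380123 > 0  ⇒  (a,b)_∞ = +1.
v=37: a=37^1·(≡13), b=37^1·(≡10) mod 37; (13|37)=-1, (10|37)=+1; (−1)^{1·1·18}·(-1)^1·(+1)^1 = -1.
v=5: a=5^-2·(≡1), b=5^0·(≡3) mod 5; (1|5)=+1, (3|5)=-1; (−1)^{-2·0·2}·(+1)^0·(-1)^-2 = +1.
v=43: a=43^1·(≡42), b=43^0·(≡7) mod 43; (42|43)=-1, (7|43)=-1; (−1)^{1·0·21}·(-1)^0·(-1)^1 = -1.
v=23: a=23^1·(≡1), b=23^1·(≡17) mod 23; (1|23)=+1, (17|23)=-1; (−1)^{1·1·11}·(+1)^1·(-1)^1 = +1.
|Ram(661345289, 15380123)| = 2, even; anisotropic at {37, 43}.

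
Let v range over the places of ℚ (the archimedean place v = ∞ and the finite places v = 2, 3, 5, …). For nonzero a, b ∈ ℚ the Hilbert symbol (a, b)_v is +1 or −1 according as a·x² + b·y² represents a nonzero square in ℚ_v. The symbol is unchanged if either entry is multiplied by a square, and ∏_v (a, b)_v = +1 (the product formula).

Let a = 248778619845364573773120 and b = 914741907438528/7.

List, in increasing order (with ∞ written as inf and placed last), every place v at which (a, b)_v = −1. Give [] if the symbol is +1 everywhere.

[13, 41]

(a, b) ≡ (1313845, 161) mod (ℚ^×)²; places V = {2, 3, 5, 7, 13, 17, 23, 29, 41, ∞}.
(a,b)_29: α=3, u≡4; β=2, v≡16 (mod 29); (4|29)=+1, (16|29)=+1; sign (−1)^0·+1^2·+1^3 = +1.
(a,b)_7: α=0, u≡4; β=-1, v≡1 (mod 7); (4|7)=+1, (1|7)=+1; sign (−1)^0·+1^-1·+1^0 = +1.
(a,b)_13: α=3, u≡1; β=2, v≡8 (mod 13); (1|13)=+1, (8|13)=-1; sign (−1)^0·+1^2·-1^3 = -1.
(a,b)_17: α=3, u≡6; β=2, v≡9 (mod 17); (6|17)=-1, (9|17)=+1; sign (−1)^0·-1^2·+1^3 = +1.
(a,b)_41: α=3, u≡11; β=2, v≡27 (mod 41); (11|41)=-1, (27|41)=-1; sign (−1)^0·-1^2·-1^3 = -1.
(a,b)_2: α=6, β=6; u≡5, v≡1 (mod 8); ε(u)ε(v)=0·0, αω(v)=6·0, βω(u)=6·1; sum ≡ 0  ⇒  +1.
(a,b)_∞: sgn(1313845)=+, sgn(161)=+, so +1.
(a,b)_5: α=1, u≡4; β=0, v≡4 (mod 5); (4|5)=+1, (4|5)=+1; sign (−1)^0·+1^0·+1^1 = +1.
(a,b)_3: α=4, u≡1; β=2, v≡2 (mod 3); (1|3)=+1, (2|3)=-1; sign (−1)^0·+1^2·-1^4 = +1.
(a,b)_23: α=2, u≡9; β=1, v≡15 (mod 23); (9|23)=+1, (15|23)=-1; sign (−1)^0·+1^1·-1^2 = +1.
(1313845, 161 / ℚ) ramifies at {13, 41}: a division algebra.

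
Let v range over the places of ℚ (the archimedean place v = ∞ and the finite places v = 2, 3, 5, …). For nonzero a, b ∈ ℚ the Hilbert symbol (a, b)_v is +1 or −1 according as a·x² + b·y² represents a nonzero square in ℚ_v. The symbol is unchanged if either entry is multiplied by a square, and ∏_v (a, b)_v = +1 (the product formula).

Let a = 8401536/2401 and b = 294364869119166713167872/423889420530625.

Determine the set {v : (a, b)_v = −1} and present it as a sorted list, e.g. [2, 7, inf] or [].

(a, b) ≡ (14586, 663) mod (ℚ^×)²; places V = {2, 3, 5, 7, 11, 13, 17, 19, ∞}.
(a,b)_11: α=1, u≡8; β=4, v≡4 (mod 11); (8|11)=-1, (4|11)=+1; sign (−1)^0·-1^4·+1^1 = +1.
(a,b)_7: α=-4, u≡3; β=-14, v≡6 (mod 7); (3|7)=-1, (6|7)=-1; sign (−1)^0·-1^-14·-1^-4 = +1.
(a,b)_3: α=3, u≡2; β=9, v≡2 (mod 3); (2|3)=-1, (2|3)=-1; sign (−1)^1·-1^9·-1^3 = -1.
(a,b)_2: α=7, β=18; u≡5, v≡7 (mod 8); ε(u)ε(v)=0·1, αω(v)=7·0, βω(u)=18·1; sum ≡ 0  ⇒  +1.
(a,b)_13: α=1, u≡9; β=3, v≡3 (mod 13); (9|13)=+1, (3|13)=+1; sign (−1)^0·+1^3·+1^1 = +1.
(a,b)_17: α=1, u≡13; β=3, v≡7 (mod 17); (13|17)=+1, (7|17)=-1; sign (−1)^0·+1^3·-1^1 = -1.
(a,b)_5: α=0, u≡1; β=-4, v≡3 (mod 5); (1|5)=+1, (3|5)=-1; sign (−1)^0·+1^-4·-1^0 = +1.
(a,b)_∞: sgn(14586)=+, sgn(663)=+, so +1.
(a,b)_19: α=0, u≡3; β=2, v≡9 (mod 19); (3|19)=-1, (9|19)=+1; sign (−1)^0·-1^2·+1^0 = +1.
Ram(14586, 663) = {3, 17}; no ℚ_3-point on the conic.

[3, 17]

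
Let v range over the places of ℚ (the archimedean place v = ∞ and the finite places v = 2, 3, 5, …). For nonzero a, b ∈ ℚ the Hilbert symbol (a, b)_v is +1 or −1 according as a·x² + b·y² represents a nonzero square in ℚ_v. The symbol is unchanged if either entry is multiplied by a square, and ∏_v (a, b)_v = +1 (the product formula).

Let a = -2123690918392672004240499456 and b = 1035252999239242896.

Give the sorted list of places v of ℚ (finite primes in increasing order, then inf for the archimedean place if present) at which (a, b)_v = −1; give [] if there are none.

[29, 41]

(a, b) ≡ (-1891699, 41) mod (ℚ^×)²; places V = {2, 3, 7, 29, 37, 41, 43, ∞}.
(a,b)_43: α=3, u≡8; β=2, v≡1 (mod 43); (8|43)=-1, (1|43)=+1; sign (−1)^0·-1^2·+1^3 = +1.
(a,b)_29: α=3, u≡10; β=2, v≡12 (mod 29); (10|29)=-1, (12|29)=-1; sign (−1)^0·-1^2·-1^3 = -1.
(a,b)_37: α=3, u≡26; β=2, v≡27 (mod 37); (26|37)=+1, (27|37)=+1; sign (−1)^0·+1^2·+1^3 = +1.
(a,b)_3: α=6, u≡2; β=2, v≡2 (mod 3); (2|3)=-1, (2|3)=-1; sign (−1)^0·-1^2·-1^6 = +1.
(a,b)_∞: sgn(-1891699)=−, sgn(41)=+, so +1.
(a,b)_41: α=5, u≡17; β=3, v≡5 (mod 41); (17|41)=-1, (5|41)=+1; sign (−1)^0·-1^3·+1^5 = -1.
(a,b)_2: α=8, β=4; u≡5, v≡1 (mod 8); ε(u)ε(v)=0·0, αω(v)=8·0, βω(u)=4·1; sum ≡ 0  ⇒  +1.
(a,b)_7: α=0, u≡4; β=2, v≡5 (mod 7); (4|7)=+1, (5|7)=-1; sign (−1)^0·+1^2·-1^0 = +1.
|Ram(-1891699, 41)| = 2, even; anisotropic at {29, 41}.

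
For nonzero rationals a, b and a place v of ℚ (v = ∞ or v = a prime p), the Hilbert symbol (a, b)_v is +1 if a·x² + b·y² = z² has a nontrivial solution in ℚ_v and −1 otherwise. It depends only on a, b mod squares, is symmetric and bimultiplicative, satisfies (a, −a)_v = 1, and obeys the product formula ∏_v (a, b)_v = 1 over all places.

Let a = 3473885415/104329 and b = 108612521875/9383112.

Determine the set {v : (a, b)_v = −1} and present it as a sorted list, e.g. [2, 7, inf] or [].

Mod squares: a ≡ 15015, b ≡ 1430. Check v ∈ {∞, 2, 3, 5, 7, 11, 13, 17, 19, 29, 37}.
v=∞: 15015 > 0 and 1430 > 0  ⇒  (a,b)_∞ = +1.
v=7: a=7^1·(≡5), b=7^0·(≡1) mod 7; (5|7)=-1, (1|7)=+1; (−1)^{1·0·3}·(-1)^0·(+1)^1 = +1.
v=11: a=11^1·(≡4), b=11^1·(≡4) mod 11; (4|11)=+1, (4|11)=+1; (−1)^{1·1·5}·(+1)^1·(+1)^1 = -1.
v=3: a=3^1·(≡1), b=3^-2·(≡2) mod 3; (1|3)=+1, (2|3)=-1; (−1)^{1·-2·1}·(+1)^-2·(-1)^1 = -1.
v=29: a=29^0·(≡24), b=29^2·(≡6) mod 29; (24|29)=+1, (6|29)=+1; (−1)^{0·2·14}·(+1)^2·(+1)^0 = +1.
v=13: a=13^3·(≡11), b=13^1·(≡5) mod 13; (11|13)=-1, (5|13)=-1; (−1)^{3·1·6}·(-1)^1·(-1)^3 = +1.
v=17: a=17^-2·(≡8), b=17^2·(≡8) mod 17; (8|17)=+1, (8|17)=+1; (−1)^{-2·2·8}·(+1)^2·(+1)^-2 = +1.
v=19: a=19^-2·(≡7), b=19^-4·(≡6) mod 19; (7|19)=+1, (6|19)=+1; (−1)^{-2·-4·9}·(+1)^-4·(+1)^-2 = +1.
v=37: a=37^2·(≡10), b=37^0·(≡18) mod 37; (10|37)=+1, (18|37)=-1; (−1)^{2·0·18}·(+1)^0·(-1)^2 = +1.
v=5: a=5^1·(≡2), b=5^5·(≡1) mod 5; (2|5)=-1, (1|5)=+1; (−1)^{1·5·2}·(-1)^5·(+1)^1 = -1.
v=2: v_2(a)=0, v_2(b)=-3; units ≡ 7, 3 (mod 8); ε·ε+αω+βω = 1·1+0·1+-3·0 ≡ 1  ⇒  (a,b)_2 = -1.
Ram(15015, 1430) = {2, 3, 5, 11}; no ℚ_2-point on the conic.

[2, 3, 5, 11]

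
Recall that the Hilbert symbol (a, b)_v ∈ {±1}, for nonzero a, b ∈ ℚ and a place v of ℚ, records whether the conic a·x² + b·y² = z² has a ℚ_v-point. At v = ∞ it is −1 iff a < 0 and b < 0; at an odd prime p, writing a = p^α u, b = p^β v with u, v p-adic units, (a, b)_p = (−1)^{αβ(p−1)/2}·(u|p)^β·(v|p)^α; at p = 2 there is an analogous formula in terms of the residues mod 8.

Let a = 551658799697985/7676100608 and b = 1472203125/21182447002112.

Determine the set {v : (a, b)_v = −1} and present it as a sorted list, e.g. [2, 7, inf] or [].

(a, b) ≡ (1330, 58) mod (ℚ^×)²; places V = {2, 3, 5, 7, 11, 19, 29, 41, ∞}.
(a,b)_2: α=-19, β=-9; u≡1, v≡5 (mod 8); ε(u)ε(v)=0·0, αω(v)=-19·1, βω(u)=-9·0; sum ≡ 1  ⇒  -1.
(a,b)_19: α=5, u≡3; β=2, v≡11 (mod 19); (3|19)=-1, (11|19)=+1; sign (−1)^0·-1^2·+1^5 = +1.
(a,b)_41: α=0, u≡33; β=-4, v≡35 (mod 41); (33|41)=+1, (35|41)=-1; sign (−1)^0·+1^-4·-1^0 = +1.
(a,b)_29: α=4, u≡22; β=1, v≡10 (mod 29); (22|29)=+1, (10|29)=-1; sign (−1)^0·+1^1·-1^4 = +1.
(a,b)_11: α=-4, u≡2; β=-4, v≡4 (mod 11); (2|11)=-1, (4|11)=+1; sign (−1)^0·-1^-4·+1^-4 = +1.
(a,b)_7: α=1, u≡2; β=0, v≡2 (mod 7); (2|7)=+1, (2|7)=+1; sign (−1)^0·+1^0·+1^1 = +1.
(a,b)_3: α=2, u≡1; β=2, v≡1 (mod 3); (1|3)=+1, (1|3)=+1; sign (−1)^0·+1^2·+1^2 = +1.
(a,b)_5: α=1, u≡4; β=6, v≡3 (mod 5); (4|5)=+1, (3|5)=-1; sign (−1)^0·+1^6·-1^1 = -1.
(a,b)_∞: sgn(1330)=+, sgn(58)=+, so +1.
(1330, 58 / ℚ) ramifies at {2, 5}: a division algebra.

[2, 5]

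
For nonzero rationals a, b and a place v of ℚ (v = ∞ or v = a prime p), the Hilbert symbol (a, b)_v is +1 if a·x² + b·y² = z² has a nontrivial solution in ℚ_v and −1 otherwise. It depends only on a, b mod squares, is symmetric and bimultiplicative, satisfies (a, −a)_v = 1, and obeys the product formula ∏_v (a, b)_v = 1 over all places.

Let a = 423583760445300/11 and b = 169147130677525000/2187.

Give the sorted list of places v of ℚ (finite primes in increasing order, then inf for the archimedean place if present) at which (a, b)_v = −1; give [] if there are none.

[2, 3, 5, 7, 11, 19]

Mod squares: a ≡ 3927, b ≡ 1385670. Check v ∈ {∞, 2, 3, 5, 7, 11, 13, 17, 19}.
v=7: a=7^5·(≡2), b=7^4·(≡5) mod 7; (2|7)=+1, (5|7)=-1; (−1)^{5·4·3}·(+1)^4·(-1)^5 = -1.
v=3: a=3^5·(≡1), b=3^-7·(≡1) mod 3; (1|3)=+1, (1|3)=+1; (−1)^{5·-7·1}·(+1)^-7·(+1)^5 = -1.
v=5: a=5^2·(≡2), b=5^5·(≡4) mod 5; (2|5)=-1, (4|5)=+1; (−1)^{2·5·2}·(-1)^5·(+1)^2 = -1.
v=2: v_2(a)=2, v_2(b)=3; units ≡ 7, 3 (mod 8); ε·ε+αω+βω = 1·1+2·1+3·0 ≡ 1  ⇒  (a,b)_2 = -1.
v=∞: 3927 > 0 and 1385670 > 0  ⇒  (a,b)_∞ = +1.
v=17: a=17^1·(≡6), b=17^1·(≡5) mod 17; (6|17)=-1, (5|17)=-1; (−1)^{1·1·8}·(-1)^1·(-1)^1 = +1.
v=11: a=11^-1·(≡4), b=11^1·(≡9) mod 11; (4|11)=+1, (9|11)=+1; (−1)^{-1·1·5}·(+1)^1·(+1)^-1 = -1.
v=13: a=13^2·(≡3), b=13^3·(≡3) mod 13; (3|13)=+1, (3|13)=+1; (−1)^{2·3·6}·(+1)^3·(+1)^2 = +1.
v=19: a=19^2·(≡15), b=19^3·(≡10) mod 19; (15|19)=-1, (10|19)=-1; (−1)^{2·3·9}·(-1)^3·(-1)^2 = -1.
Ram(3927, 1385670) = {2, 3, 5, 7, 11, 19}; no ℚ_2-point on the conic.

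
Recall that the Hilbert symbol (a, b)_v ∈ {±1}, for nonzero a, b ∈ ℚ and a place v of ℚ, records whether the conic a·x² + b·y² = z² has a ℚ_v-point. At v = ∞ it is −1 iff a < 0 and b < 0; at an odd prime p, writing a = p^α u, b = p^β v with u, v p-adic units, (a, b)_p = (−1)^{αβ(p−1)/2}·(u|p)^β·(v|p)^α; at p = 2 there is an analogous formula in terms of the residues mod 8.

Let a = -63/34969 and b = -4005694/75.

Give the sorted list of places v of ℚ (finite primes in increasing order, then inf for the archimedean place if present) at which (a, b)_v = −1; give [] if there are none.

[3, 7, 19, inf]

Mod squares: a ≡ -7, b ≡ -8778. Check v ∈ {∞, 2, 3, 5, 7, 11, 17, 19, 37}.
v=5: a=5^0·(≡3), b=5^-2·(≡2) mod 5; (3|5)=-1, (2|5)=-1; (−1)^{0·-2·2}·(-1)^-2·(-1)^0 = +1.
v=7: a=7^1·(≡3), b=7^1·(≡3) mod 7; (3|7)=-1, (3|7)=-1; (−1)^{1·1·3}·(-1)^1·(-1)^1 = -1.
v=17: a=17^-2·(≡11), b=17^0·(≡12) mod 17; (11|17)=-1, (12|17)=-1; (−1)^{-2·0·8}·(-1)^0·(-1)^-2 = +1.
v=2: v_2(a)=0, v_2(b)=1; units ≡ 1, 3 (mod 8); ε·ε+αω+βω = 0·1+0·1+1·0 ≡ 0  ⇒  (a,b)_2 = +1.
v=11: a=11^-2·(≡1), b=11^1·(≡5) mod 11; (1|11)=+1, (5|11)=+1; (−1)^{-2·1·5}·(+1)^1·(+1)^-2 = +1.
v=3: a=3^2·(≡2), b=3^-1·(≡2) mod 3; (2|3)=-1, (2|3)=-1; (−1)^{2·-1·1}·(-1)^-1·(-1)^2 = -1.
v=37: a=37^0·(≡12), b=37^2·(≡34) mod 37; (12|37)=+1, (34|37)=+1; (−1)^{0·2·18}·(+1)^2·(+1)^0 = +1.
v=∞: -7 < 0 and -8778 < 0  ⇒  (a,b)_∞ = -1.
v=19: a=19^0·(≡12), b=19^1·(≡2) mod 19; (12|19)=-1, (2|19)=-1; (−1)^{0·1·9}·(-1)^1·(-1)^0 = -1.
Ram(-7, -8778) = {3, 7, 19, ∞}; no ℚ_3-point on the conic.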